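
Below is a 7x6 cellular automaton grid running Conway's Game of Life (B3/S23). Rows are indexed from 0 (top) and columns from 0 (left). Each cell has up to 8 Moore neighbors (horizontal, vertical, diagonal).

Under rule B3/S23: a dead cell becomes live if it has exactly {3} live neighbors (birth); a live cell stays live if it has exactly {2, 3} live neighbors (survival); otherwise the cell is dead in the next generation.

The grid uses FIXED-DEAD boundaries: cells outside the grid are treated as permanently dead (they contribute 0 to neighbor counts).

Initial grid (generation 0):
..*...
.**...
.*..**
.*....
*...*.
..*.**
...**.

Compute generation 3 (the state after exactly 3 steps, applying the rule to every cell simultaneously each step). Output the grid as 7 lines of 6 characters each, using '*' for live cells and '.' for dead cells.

Answer: ..*...
...*..
..**..
.*....
.*.**.
..*.*.
......

Derivation:
Simulating step by step:
Generation 0 (given above): 14 live cells
Generation 1: 19 live cells
.**...
.***..
**....
**..**
.*.***
.....*
...***
Generation 2: 14 live cells
.*.*..
...*..
...**.
...*.*
****..
..*...
....**
Generation 3: 10 live cells
(generation 3 grid is the final answer)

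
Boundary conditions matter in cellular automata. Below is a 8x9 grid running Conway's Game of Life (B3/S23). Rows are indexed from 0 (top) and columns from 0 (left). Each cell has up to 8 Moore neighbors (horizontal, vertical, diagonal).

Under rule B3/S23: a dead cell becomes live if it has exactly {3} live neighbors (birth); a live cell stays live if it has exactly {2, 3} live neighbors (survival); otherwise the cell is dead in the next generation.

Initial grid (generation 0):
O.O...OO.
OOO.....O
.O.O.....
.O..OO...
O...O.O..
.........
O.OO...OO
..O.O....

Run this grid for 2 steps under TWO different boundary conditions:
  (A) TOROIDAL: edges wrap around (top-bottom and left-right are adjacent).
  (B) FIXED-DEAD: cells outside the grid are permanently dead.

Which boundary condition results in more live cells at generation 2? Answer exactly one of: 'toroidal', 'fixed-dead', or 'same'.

Under TOROIDAL boundary, generation 2:
O.OO..OO.
..OOO..OO
OO...O..O
.OO..O...
.....O..O
OO.OO...O
...O...OO
O......O.
Population = 29

Under FIXED-DEAD boundary, generation 2:
.O.......
.OOOO....
O....O...
.OO..O...
O....O...
.O.OO....
O..O.....
.O.O.....
Population = 19

Comparison: toroidal=29, fixed-dead=19 -> toroidal

Answer: toroidal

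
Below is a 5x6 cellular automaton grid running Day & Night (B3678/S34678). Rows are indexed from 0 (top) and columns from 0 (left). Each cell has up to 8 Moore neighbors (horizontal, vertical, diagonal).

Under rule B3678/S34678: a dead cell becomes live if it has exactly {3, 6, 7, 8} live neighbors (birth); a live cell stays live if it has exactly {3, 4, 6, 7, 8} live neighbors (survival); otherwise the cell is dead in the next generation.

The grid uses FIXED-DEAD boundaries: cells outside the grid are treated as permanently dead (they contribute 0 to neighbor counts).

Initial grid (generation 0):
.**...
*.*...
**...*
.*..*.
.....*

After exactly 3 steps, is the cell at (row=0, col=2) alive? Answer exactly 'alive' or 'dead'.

Simulating step by step:
Generation 0 (given above): 10 live cells
Generation 1: 9 live cells
.*....
***...
***...
*....*
......
Generation 2: 9 live cells
***...
***...
***...
......
......
Generation 3: 7 live cells
*.*...
.*.*..
*.*...
.*....
......

Cell (0,2) at generation 3: 1 -> alive

Answer: alive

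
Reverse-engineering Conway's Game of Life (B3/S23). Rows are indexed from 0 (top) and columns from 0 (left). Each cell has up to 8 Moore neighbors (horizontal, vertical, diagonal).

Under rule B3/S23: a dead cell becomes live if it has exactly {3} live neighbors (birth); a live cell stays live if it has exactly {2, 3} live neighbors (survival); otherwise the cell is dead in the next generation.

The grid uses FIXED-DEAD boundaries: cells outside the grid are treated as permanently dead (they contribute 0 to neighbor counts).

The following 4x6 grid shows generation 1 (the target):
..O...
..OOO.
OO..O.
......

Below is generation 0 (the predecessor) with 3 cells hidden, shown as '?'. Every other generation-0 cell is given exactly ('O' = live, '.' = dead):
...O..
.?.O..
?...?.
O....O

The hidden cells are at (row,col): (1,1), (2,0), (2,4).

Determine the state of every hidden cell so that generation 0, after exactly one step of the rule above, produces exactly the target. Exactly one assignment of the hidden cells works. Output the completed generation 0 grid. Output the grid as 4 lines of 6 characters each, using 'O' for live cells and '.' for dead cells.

Hidden generation-0 cells (in order): (1,1), (2,0), (2,4).
A hidden cell only influences target cells in its own 3x3 neighborhood. Try each of the 2^3 = 8 assignments, step the completed generation 0 forward once under B3/S23, and compare with the target:
  (1,1)=. (2,0)=. (2,4)=. -> step gives (0,2)='.' but target has 'O' -> reject
  (1,1)=. (2,0)=. (2,4)=O -> step gives (0,2)='.' but target has 'O' -> reject
  (1,1)=. (2,0)=O (2,4)=. -> step gives (0,2)='.' but target has 'O' -> reject
  (1,1)=. (2,0)=O (2,4)=O -> step gives (0,2)='.' but target has 'O' -> reject
  (1,1)=O (2,0)=. (2,4)=. -> step gives (1,3)='.' but target has 'O' -> reject
  (1,1)=O (2,0)=. (2,4)=O -> step gives (2,0)='.' but target has 'O' -> reject
  (1,1)=O (2,0)=O (2,4)=. -> step gives (1,3)='.' but target has 'O' -> reject
  (1,1)=O (2,0)=O (2,4)=O -> step reproduces the target at every cell -> ACCEPT
Unique solution: (1,1)=live, (2,0)=live, (2,4)=live.
Check: live-neighbor counts of every cell in the completed generation 0:
113120
213231
232222
120121
Applying B3/S23 to generation 0 with these counts gives:
..O...
..OOO.
OO..O.
......
which matches the target exactly.

Answer: ...O..
.O.O..
O...O.
O....O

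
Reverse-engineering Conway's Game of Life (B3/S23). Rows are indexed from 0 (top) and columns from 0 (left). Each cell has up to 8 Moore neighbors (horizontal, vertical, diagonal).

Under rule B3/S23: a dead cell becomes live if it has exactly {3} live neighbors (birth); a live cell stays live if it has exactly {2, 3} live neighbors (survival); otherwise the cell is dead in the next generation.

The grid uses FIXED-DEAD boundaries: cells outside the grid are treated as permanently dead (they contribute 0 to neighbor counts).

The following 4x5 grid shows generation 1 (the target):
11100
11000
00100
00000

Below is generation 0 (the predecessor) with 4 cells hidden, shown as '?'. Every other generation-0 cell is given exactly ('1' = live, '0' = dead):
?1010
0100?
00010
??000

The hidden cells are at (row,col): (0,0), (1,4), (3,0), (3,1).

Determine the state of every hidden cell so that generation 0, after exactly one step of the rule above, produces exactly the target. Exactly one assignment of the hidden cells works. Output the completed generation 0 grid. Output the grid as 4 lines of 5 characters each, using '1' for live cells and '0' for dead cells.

Hidden generation-0 cells (in order): (0,0), (1,4), (3,0), (3,1).
A hidden cell only influences target cells in its own 3x3 neighborhood. Try each of the 2^4 = 16 assignments, step the completed generation 0 forward once under B3/S23, and compare with the target:
  (0,0)=0 (1,4)=0 (3,0)=0 (3,1)=0 -> step gives (0,0)='0' but target has '1' -> reject
  (0,0)=0 (1,4)=0 (3,0)=0 (3,1)=1 -> step gives (0,0)='0' but target has '1' -> reject
  (0,0)=0 (1,4)=0 (3,0)=1 (3,1)=0 -> step gives (0,0)='0' but target has '1' -> reject
  (0,0)=0 (1,4)=0 (3,0)=1 (3,1)=1 -> step gives (0,0)='0' but target has '1' -> reject
  (0,0)=0 (1,4)=1 (3,0)=0 (3,1)=0 -> step gives (0,0)='0' but target has '1' -> reject
  (0,0)=0 (1,4)=1 (3,0)=0 (3,1)=1 -> step gives (0,0)='0' but target has '1' -> reject
  (0,0)=0 (1,4)=1 (3,0)=1 (3,1)=0 -> step gives (0,0)='0' but target has '1' -> reject
  (0,0)=0 (1,4)=1 (3,0)=1 (3,1)=1 -> step gives (0,0)='0' but target has '1' -> reject
  (0,0)=1 (1,4)=0 (3,0)=0 (3,1)=0 -> step gives (2,2)='0' but target has '1' -> reject
  (0,0)=1 (1,4)=0 (3,0)=0 (3,1)=1 -> step reproduces the target at every cell -> ACCEPT
  (0,0)=1 (1,4)=0 (3,0)=1 (3,1)=0 -> step gives (2,2)='0' but target has '1' -> reject
  (0,0)=1 (1,4)=0 (3,0)=1 (3,1)=1 -> step gives (2,0)='1' but target has '0' -> reject
  (0,0)=1 (1,4)=1 (3,0)=0 (3,1)=0 -> step gives (1,3)='1' but target has '0' -> reject
  (0,0)=1 (1,4)=1 (3,0)=0 (3,1)=1 -> step gives (1,3)='1' but target has '0' -> reject
  (0,0)=1 (1,4)=1 (3,0)=1 (3,1)=0 -> step gives (1,3)='1' but target has '0' -> reject
  (0,0)=1 (1,4)=1 (3,0)=1 (3,1)=1 -> step gives (1,3)='1' but target has '0' -> reject
Unique solution: (0,0)=live, (1,4)=dead, (3,0)=dead, (3,1)=live.
Check: live-neighbor counts of every cell in the completed generation 0:
22301
32422
22301
10211
Applying B3/S23 to generation 0 with these counts gives:
11100
11000
00100
00000
which matches the target exactly.

Answer: 11010
01000
00010
01000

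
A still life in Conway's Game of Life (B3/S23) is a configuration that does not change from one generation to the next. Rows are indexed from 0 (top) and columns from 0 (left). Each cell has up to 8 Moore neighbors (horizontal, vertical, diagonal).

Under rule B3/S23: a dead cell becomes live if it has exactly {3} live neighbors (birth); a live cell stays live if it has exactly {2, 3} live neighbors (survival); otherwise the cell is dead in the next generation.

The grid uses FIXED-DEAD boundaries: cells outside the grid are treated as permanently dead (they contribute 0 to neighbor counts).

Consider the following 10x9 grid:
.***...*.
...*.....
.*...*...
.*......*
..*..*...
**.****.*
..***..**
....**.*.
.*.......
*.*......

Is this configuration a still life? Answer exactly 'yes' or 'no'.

Compute generation 1 and compare to generation 0 (given above):
Generation 1:
..**.....
.*.**....
..*......
.**......
*.**.***.
.*....*.*
.**.....*
..*.*****
.*.......
.*.......
Cell (0,1) differs: gen0=1 vs gen1=0 -> NOT a still life.

Answer: no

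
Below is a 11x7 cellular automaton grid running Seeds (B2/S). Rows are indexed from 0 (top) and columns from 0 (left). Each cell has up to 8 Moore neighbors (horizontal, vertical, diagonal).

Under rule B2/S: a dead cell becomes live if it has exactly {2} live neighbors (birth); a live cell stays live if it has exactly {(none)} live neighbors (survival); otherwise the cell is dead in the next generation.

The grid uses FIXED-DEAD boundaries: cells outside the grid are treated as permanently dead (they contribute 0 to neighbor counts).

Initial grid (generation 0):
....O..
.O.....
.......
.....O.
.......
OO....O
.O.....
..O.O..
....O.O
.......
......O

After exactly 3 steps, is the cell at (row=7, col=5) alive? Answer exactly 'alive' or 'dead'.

Simulating step by step:
Generation 0 (given above): 12 live cells
Generation 1: 9 live cells
.......
.......
.......
.......
OO...OO
..O....
...O.O.
.O.....
.......
......O
.......
Generation 2: 11 live cells
.......
.......
.......
OO...OO
..O....
O..O...
.O..O..
..O.O..
.......
.......
.......
Generation 3: 15 live cells
.......
.......
OO...OO
..O....
...OOOO
....O..
O....O.
.O...O.
...O...
.......
.......

Cell (7,5) at generation 3: 1 -> alive

Answer: alive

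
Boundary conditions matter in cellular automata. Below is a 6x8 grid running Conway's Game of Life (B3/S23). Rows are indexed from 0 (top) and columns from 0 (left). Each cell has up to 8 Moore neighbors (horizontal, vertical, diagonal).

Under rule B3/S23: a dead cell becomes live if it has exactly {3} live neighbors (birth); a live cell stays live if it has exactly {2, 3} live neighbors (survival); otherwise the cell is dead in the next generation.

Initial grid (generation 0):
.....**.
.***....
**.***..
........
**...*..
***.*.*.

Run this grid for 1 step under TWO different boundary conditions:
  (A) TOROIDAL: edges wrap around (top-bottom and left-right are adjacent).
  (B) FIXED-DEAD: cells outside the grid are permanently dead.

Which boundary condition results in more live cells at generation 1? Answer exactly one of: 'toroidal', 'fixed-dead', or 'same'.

Answer: toroidal

Derivation:
Under TOROIDAL boundary, generation 1:
*...****
**.*..*.
**.**...
..*..*..
*.*..*.*
*.*.*.*.
Population = 23

Under FIXED-DEAD boundary, generation 1:
..*.....
**.*..*.
**.**...
..*..*..
*.*..*..
*.*..*..
Population = 17

Comparison: toroidal=23, fixed-dead=17 -> toroidal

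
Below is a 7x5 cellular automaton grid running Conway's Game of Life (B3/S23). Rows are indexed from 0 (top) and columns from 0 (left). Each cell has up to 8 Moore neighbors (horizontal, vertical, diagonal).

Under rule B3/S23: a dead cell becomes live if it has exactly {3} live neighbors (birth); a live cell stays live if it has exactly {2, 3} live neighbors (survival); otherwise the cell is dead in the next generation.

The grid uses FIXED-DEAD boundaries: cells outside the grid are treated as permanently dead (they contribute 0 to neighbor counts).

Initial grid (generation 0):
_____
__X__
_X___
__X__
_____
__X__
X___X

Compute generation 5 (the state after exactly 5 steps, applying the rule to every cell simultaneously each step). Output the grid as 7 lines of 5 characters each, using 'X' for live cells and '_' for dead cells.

Answer: _____
_____
_____
_____
_____
_____
_____

Derivation:
Simulating step by step:
Generation 0 (given above): 6 live cells
Generation 1: 2 live cells
_____
_____
_XX__
_____
_____
_____
_____
Generation 2: 0 live cells
_____
_____
_____
_____
_____
_____
_____
Generation 3: 0 live cells
_____
_____
_____
_____
_____
_____
_____
Generation 4: 0 live cells
_____
_____
_____
_____
_____
_____
_____
Generation 5: 0 live cells
(generation 5 grid is the final answer)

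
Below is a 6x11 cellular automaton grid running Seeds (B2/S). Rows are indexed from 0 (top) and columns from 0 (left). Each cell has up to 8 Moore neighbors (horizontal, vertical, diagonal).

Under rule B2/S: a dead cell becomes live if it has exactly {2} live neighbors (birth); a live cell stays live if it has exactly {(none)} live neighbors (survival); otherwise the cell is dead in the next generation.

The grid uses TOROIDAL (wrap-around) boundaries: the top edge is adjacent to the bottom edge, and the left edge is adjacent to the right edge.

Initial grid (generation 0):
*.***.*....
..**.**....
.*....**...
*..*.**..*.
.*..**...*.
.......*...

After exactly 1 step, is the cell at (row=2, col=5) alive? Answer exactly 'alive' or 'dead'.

Answer: dead

Derivation:
Simulating step by step:
Generation 0 (given above): 22 live cells
Generation 1: 11 live cells
...........
*..........
*.......*.*
...........
*.**...*...
*.......*.*

Cell (2,5) at generation 1: 0 -> dead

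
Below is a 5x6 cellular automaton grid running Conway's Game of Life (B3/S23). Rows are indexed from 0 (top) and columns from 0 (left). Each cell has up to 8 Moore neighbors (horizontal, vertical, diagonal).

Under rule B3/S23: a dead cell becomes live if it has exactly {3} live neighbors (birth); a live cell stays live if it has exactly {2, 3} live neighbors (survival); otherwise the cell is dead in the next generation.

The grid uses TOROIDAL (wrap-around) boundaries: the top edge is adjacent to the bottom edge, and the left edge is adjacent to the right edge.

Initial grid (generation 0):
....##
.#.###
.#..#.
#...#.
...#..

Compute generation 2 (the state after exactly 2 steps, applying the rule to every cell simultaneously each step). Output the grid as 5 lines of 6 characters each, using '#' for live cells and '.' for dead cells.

Answer: .##.#.
#..#..
.#....
...##.
#.##..

Derivation:
Simulating step by step:
Generation 0 (given above): 11 live cells
Generation 1: 11 live cells
#.#..#
..##..
.##...
...###
...#..
Generation 2: 11 live cells
(generation 2 grid is the final answer)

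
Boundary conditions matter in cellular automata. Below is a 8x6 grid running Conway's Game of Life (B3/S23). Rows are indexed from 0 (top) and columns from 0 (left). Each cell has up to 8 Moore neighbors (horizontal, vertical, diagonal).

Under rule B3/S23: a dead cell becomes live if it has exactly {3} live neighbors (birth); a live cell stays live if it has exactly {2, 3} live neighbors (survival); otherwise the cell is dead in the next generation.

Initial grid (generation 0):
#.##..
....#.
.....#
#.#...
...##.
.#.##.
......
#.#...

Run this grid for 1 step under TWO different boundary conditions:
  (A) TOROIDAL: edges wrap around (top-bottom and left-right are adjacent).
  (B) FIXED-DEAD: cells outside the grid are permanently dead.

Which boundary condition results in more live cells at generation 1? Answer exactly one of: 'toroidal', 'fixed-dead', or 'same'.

Under TOROIDAL boundary, generation 1:
..##.#
...###
.....#
...###
.#..##
..###.
.###..
..##..
Population = 21

Under FIXED-DEAD boundary, generation 1:
...#..
...##.
......
...##.
.#..#.
..###.
.###..
......
Population = 13

Comparison: toroidal=21, fixed-dead=13 -> toroidal

Answer: toroidal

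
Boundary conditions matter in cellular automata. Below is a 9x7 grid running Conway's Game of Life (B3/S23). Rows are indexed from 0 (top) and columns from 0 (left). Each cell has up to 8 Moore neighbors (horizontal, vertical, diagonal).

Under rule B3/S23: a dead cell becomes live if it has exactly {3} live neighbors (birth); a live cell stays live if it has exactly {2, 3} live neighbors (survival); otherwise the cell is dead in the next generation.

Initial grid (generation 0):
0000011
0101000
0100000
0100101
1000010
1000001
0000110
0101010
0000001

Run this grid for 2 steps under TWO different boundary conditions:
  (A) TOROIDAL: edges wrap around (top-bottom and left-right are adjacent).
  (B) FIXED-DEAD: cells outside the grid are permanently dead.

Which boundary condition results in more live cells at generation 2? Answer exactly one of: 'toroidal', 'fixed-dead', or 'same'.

Answer: toroidal

Derivation:
Under TOROIDAL boundary, generation 2:
0000010
1000000
0110001
0110011
0100110
1100100
1000100
0000000
0000100
Population = 18

Under FIXED-DEAD boundary, generation 2:
0000000
0100000
1010000
0010011
1100101
0000100
0000100
0000101
0000000
Population = 14

Comparison: toroidal=18, fixed-dead=14 -> toroidal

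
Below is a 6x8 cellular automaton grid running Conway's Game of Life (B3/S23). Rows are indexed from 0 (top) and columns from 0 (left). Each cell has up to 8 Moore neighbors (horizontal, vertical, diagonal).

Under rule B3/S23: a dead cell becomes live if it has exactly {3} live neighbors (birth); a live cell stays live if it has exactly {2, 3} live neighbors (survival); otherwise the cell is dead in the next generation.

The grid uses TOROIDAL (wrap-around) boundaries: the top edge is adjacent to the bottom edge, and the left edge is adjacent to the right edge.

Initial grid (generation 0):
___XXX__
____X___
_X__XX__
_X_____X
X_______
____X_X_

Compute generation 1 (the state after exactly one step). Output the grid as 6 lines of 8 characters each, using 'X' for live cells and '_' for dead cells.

Answer: ___X____
________
X___XX__
_X______
X______X
___XX___

Derivation:
Simulating step by step:
Generation 0 (given above): 12 live cells
Generation 1: 9 live cells
(generation 1 grid is the final answer)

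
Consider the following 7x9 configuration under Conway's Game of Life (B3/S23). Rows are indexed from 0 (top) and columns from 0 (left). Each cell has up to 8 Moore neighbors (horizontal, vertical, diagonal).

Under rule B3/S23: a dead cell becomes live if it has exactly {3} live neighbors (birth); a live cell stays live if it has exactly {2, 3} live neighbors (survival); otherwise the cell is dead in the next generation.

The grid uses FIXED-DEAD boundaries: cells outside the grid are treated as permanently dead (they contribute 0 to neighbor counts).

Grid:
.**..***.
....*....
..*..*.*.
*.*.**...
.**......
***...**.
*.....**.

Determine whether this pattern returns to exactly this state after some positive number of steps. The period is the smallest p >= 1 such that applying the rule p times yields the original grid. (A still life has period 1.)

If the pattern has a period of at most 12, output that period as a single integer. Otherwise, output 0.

Simulating and comparing each generation to the original:
Gen 0 (original, given above): 23 live cells
Gen 1: 23 live cells, differs from original
Gen 2: 21 live cells, differs from original
Gen 3: 18 live cells, differs from original
Gen 4: 17 live cells, differs from original
Gen 5: 16 live cells, differs from original
Gen 6: 22 live cells, differs from original
Gen 7: 17 live cells, differs from original
Gen 8: 13 live cells, differs from original
Gen 9: 10 live cells, differs from original
Gen 10: 10 live cells, differs from original
Gen 11: 10 live cells, differs from original
Gen 12: 10 live cells, differs from original
No period found within 12 steps.

Answer: 0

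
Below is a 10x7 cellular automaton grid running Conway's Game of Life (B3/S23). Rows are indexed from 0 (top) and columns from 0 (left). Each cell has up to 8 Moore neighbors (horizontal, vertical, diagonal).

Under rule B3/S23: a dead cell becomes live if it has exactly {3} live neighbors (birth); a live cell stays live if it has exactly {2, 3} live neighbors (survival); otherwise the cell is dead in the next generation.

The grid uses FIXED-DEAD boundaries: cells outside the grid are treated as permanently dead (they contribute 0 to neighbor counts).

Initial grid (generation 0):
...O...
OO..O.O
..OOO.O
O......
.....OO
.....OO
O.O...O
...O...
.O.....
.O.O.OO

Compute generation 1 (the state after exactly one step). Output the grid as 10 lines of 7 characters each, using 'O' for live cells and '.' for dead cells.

Simulating step by step:
Generation 0 (given above): 23 live cells
Generation 1: 17 live cells
(generation 1 grid is the final answer)

Answer: .......
.O..O..
O.OOO..
...OO.O
.....OO
.......
.....OO
.OO....
....O..
..O....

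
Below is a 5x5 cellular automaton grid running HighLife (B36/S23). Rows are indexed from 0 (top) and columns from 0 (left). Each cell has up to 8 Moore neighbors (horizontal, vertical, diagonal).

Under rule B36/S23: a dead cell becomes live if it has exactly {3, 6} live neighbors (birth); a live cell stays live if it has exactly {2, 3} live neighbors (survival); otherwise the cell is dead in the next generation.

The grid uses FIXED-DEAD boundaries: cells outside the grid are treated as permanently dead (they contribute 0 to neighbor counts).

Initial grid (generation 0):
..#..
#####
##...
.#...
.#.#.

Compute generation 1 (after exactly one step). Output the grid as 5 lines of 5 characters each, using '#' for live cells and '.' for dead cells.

Answer: ..#..
#..#.
...#.
.#...
..#..

Derivation:
Simulating step by step:
Generation 0 (given above): 11 live cells
Generation 1: 6 live cells
(generation 1 grid is the final answer)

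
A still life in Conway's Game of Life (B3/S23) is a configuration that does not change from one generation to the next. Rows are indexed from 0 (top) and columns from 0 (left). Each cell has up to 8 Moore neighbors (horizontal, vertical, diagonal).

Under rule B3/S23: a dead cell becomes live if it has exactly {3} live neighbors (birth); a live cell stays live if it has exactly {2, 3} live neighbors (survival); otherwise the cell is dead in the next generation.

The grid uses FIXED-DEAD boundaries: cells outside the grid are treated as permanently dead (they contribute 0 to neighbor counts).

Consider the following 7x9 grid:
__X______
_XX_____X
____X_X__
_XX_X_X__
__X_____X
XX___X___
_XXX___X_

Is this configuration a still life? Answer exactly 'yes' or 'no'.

Compute generation 1 and compare to generation 0 (given above):
Generation 1:
_XX______
_XXX_____
_______X_
_XX____X_
X_XX_X___
X__X_____
XXX______
Cell (0,1) differs: gen0=0 vs gen1=1 -> NOT a still life.

Answer: no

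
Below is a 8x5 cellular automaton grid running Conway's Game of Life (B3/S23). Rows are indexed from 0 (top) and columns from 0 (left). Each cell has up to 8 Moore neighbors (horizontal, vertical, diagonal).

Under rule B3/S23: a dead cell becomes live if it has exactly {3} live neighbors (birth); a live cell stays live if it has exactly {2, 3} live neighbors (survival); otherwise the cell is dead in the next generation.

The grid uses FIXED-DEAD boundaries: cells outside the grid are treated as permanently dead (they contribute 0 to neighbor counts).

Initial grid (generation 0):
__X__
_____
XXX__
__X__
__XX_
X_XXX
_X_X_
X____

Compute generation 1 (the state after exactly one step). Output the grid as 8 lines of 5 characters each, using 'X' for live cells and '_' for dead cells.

Answer: _____
__X__
_XX__
_____
____X
____X
XX_XX
_____

Derivation:
Simulating step by step:
Generation 0 (given above): 14 live cells
Generation 1: 9 live cells
(generation 1 grid is the final answer)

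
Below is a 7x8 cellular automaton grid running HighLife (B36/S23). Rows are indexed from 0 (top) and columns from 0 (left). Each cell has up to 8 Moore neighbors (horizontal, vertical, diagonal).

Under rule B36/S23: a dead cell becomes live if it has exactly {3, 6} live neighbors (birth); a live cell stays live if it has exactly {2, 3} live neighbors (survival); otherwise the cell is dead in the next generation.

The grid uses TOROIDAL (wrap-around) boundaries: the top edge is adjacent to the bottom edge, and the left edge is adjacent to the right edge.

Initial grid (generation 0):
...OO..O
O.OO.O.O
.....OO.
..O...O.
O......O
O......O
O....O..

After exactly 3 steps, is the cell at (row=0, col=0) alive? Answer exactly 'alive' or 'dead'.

Simulating step by step:
Generation 0 (given above): 18 live cells
Generation 1: 25 live cells
.OOO.O.O
O.OO.O.O
.OOOOO..
.....OO.
OO....O.
.O....O.
O...O.O.
Generation 2: 20 live cells
.....O..
.O...O.O
OO.....O
O..O..OO
OO....O.
.O....O.
O..OO.O.
Generation 3: 20 live cells
O....O.O
.O.....O
.OO.....
..O...O.
.OO..OOO
.OO...O.
....O.OO

Cell (0,0) at generation 3: 1 -> alive

Answer: alive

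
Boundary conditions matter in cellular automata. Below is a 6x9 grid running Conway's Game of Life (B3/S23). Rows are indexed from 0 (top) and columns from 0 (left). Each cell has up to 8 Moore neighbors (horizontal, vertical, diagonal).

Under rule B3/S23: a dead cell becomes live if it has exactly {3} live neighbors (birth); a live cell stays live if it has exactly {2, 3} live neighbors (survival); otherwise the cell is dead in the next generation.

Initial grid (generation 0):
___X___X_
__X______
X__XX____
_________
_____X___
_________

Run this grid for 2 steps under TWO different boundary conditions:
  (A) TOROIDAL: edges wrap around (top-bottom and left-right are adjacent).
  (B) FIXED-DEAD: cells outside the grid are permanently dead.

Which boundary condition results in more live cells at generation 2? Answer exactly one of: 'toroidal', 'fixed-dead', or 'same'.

Answer: same

Derivation:
Under TOROIDAL boundary, generation 2:
_________
___X_____
___XX____
_________
_________
_________
Population = 3

Under FIXED-DEAD boundary, generation 2:
_________
___X_____
___XX____
_________
_________
_________
Population = 3

Comparison: toroidal=3, fixed-dead=3 -> same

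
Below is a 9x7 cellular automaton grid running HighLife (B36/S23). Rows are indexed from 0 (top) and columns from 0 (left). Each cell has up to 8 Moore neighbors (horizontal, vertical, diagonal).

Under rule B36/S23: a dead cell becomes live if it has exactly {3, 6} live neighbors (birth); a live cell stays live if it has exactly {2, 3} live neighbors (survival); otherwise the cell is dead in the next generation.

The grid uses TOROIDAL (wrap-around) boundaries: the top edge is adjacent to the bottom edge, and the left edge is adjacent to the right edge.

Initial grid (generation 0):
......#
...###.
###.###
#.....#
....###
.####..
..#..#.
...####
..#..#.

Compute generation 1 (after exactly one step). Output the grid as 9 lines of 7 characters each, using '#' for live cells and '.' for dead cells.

Answer: ...#..#
.###...
.##....
...#...
.##.#.#
.##...#
.#.##.#
..##..#
...#...

Derivation:
Simulating step by step:
Generation 0 (given above): 27 live cells
Generation 1: 23 live cells
(generation 1 grid is the final answer)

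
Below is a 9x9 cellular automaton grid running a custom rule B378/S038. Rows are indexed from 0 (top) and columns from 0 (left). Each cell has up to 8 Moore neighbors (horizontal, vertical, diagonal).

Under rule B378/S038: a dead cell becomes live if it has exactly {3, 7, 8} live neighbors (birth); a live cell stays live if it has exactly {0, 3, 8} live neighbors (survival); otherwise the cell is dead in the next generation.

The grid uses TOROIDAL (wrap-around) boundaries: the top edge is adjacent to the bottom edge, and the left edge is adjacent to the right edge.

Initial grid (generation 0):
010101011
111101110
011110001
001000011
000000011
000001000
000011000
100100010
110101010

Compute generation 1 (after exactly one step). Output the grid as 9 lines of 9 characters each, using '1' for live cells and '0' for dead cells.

Answer: 001101100
000001000
000011000
011000000
000000111
000010100
000010100
011001000
010000010

Derivation:
Simulating step by step:
Generation 0 (given above): 33 live cells
Generation 1: 21 live cells
(generation 1 grid is the final answer)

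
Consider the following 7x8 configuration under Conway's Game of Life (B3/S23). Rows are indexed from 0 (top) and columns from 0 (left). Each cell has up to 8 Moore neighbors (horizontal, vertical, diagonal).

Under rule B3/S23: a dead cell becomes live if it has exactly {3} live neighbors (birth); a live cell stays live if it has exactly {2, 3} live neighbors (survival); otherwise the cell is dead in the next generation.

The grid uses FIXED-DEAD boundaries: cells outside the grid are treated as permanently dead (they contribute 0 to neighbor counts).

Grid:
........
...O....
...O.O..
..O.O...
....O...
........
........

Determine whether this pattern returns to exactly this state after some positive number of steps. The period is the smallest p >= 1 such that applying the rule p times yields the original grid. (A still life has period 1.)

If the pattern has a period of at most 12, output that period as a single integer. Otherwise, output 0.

Simulating and comparing each generation to the original:
Gen 0 (original, given above): 6 live cells
Gen 1: 6 live cells, differs from original
Gen 2: 6 live cells, MATCHES original -> period = 2

Answer: 2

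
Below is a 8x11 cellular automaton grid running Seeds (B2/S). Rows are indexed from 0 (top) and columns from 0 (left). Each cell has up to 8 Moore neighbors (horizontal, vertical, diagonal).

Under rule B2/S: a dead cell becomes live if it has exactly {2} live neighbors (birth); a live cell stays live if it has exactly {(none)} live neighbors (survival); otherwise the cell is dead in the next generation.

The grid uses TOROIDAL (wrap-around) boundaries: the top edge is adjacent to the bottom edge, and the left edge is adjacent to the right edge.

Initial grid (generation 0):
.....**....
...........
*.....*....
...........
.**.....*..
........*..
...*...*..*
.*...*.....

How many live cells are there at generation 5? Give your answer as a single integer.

Simulating step by step:
Generation 0 (given above): 13 live cells
Generation 1: 19 live cells
....*......
.......*...
...........
*.*....*...
.......*.*.
**.*.......
*.*.*.*.**.
*.*....*...
Generation 2: 21 live cells
.*.*..***..
...........
.*....***..
.*....*...*
...*..*....
....***....
.....*.....
....*.*..*.
Generation 3: 20 live cells
..*.*....*.
**...*...*.
..*..*...*.
........**.
*.*........
...*...*...
...*...*...
..**.......
Generation 4: 22 live cells
*....*..*..
......*....
*...*.*....
..**.......
.*.*...*.**
.*..*.*.*..
......*.*..
.*......*..
Generation 5: 25 live cells
.*....*..*.
**..*.....*
.**....*...
.....*****.
.....**....
...*......*
***........
*....**....
Population at generation 5: 25

Answer: 25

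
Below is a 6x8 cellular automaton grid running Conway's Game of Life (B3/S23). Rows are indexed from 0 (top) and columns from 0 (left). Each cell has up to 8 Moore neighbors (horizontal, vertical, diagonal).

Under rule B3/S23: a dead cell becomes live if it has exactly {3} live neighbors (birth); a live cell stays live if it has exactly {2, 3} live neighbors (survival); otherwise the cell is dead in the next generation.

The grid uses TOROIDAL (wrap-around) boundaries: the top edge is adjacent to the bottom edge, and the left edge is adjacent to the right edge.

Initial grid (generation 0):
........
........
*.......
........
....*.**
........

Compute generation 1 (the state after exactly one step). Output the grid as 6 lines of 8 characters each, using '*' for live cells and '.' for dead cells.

Simulating step by step:
Generation 0 (given above): 4 live cells
Generation 1: 1 live cells
(generation 1 grid is the final answer)

Answer: ........
........
........
.......*
........
........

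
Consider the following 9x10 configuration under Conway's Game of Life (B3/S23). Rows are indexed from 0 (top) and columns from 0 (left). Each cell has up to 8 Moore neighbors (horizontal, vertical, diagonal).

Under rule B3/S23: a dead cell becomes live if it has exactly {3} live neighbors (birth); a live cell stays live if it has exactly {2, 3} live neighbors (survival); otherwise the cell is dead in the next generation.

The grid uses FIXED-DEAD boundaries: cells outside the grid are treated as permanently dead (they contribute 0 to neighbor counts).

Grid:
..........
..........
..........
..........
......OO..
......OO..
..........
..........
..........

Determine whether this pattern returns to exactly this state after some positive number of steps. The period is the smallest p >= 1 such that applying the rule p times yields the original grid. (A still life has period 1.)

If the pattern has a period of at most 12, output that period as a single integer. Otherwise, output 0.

Answer: 1

Derivation:
Simulating and comparing each generation to the original:
Gen 0 (original, given above): 4 live cells
Gen 1: 4 live cells, MATCHES original -> period = 1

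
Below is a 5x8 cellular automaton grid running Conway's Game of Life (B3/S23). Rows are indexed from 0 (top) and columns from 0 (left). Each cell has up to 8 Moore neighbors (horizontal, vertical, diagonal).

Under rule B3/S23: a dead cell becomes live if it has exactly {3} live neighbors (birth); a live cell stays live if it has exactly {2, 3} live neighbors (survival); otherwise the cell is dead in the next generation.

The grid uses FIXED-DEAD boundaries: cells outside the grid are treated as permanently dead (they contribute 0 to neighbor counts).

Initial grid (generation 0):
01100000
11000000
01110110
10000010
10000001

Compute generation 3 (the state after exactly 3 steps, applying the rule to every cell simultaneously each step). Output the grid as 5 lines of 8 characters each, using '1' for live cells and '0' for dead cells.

Answer: 11100000
10000000
01110100
00110101
00000010

Derivation:
Simulating step by step:
Generation 0 (given above): 13 live cells
Generation 1: 13 live cells
11100000
10010000
00100110
10100111
00000000
Generation 2: 14 live cells
11100000
10010000
00111101
01000101
00000010
Generation 3: 13 live cells
(generation 3 grid is the final answer)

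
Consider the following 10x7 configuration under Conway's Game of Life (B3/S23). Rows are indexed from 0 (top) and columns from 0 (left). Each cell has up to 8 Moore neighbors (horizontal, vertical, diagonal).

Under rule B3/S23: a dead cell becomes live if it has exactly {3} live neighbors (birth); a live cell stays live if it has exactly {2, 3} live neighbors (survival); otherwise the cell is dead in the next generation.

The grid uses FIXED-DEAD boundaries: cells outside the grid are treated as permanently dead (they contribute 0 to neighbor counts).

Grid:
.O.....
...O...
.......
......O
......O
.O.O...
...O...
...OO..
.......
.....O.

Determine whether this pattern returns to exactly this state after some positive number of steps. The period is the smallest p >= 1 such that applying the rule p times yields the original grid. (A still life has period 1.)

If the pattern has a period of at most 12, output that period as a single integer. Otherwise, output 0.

Simulating and comparing each generation to the original:
Gen 0 (original, given above): 10 live cells
Gen 1: 5 live cells, differs from original
Gen 2: 7 live cells, differs from original
Gen 3: 6 live cells, differs from original
Gen 4: 5 live cells, differs from original
Gen 5: 6 live cells, differs from original
Gen 6: 5 live cells, differs from original
Gen 7: 3 live cells, differs from original
Gen 8: 2 live cells, differs from original
Gen 9: 0 live cells, differs from original
Gen 10: 0 live cells, differs from original
Gen 11: 0 live cells, differs from original
Gen 12: 0 live cells, differs from original
No period found within 12 steps.

Answer: 0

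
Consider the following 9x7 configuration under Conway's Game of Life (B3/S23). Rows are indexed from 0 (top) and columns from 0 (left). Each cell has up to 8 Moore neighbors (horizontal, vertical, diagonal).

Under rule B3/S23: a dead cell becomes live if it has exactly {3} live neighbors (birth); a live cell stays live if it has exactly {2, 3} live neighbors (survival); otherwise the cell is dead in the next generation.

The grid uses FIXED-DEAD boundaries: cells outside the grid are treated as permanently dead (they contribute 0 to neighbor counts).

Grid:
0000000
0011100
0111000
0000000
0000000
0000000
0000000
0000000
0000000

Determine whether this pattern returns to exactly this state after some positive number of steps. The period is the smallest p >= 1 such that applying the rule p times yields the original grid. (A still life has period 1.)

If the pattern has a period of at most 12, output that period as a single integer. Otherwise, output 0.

Simulating and comparing each generation to the original:
Gen 0 (original, given above): 6 live cells
Gen 1: 6 live cells, differs from original
Gen 2: 6 live cells, MATCHES original -> period = 2

Answer: 2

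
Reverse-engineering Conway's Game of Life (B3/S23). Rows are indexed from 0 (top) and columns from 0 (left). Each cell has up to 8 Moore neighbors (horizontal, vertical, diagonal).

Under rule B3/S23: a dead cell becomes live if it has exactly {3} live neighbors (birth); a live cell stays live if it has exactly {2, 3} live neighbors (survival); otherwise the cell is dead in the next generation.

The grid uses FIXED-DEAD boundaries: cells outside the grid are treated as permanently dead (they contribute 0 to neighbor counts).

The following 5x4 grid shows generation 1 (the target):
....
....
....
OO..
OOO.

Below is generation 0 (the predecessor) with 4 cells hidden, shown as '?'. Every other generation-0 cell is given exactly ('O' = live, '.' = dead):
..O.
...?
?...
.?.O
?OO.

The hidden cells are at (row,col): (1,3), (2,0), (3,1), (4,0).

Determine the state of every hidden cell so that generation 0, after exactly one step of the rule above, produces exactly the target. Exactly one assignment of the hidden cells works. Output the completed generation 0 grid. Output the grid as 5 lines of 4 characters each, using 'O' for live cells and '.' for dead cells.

Hidden generation-0 cells (in order): (1,3), (2,0), (3,1), (4,0).
A hidden cell only influences target cells in its own 3x3 neighborhood. Try each of the 2^4 = 16 assignments, step the completed generation 0 forward once under B3/S23, and compare with the target:
  (1,3)=. (2,0)=. (3,1)=. (4,0)=. -> step gives (3,0)='.' but target has 'O' -> reject
  (1,3)=. (2,0)=. (3,1)=. (4,0)=O -> step gives (3,0)='.' but target has 'O' -> reject
  (1,3)=. (2,0)=. (3,1)=O (4,0)=. -> step gives (3,0)='.' but target has 'O' -> reject
  (1,3)=. (2,0)=. (3,1)=O (4,0)=O -> step reproduces the target at every cell -> ACCEPT
  (1,3)=. (2,0)=O (3,1)=. (4,0)=. -> step gives (3,0)='.' but target has 'O' -> reject
  (1,3)=. (2,0)=O (3,1)=. (4,0)=O -> step gives (3,1)='.' but target has 'O' -> reject
  (1,3)=. (2,0)=O (3,1)=O (4,0)=. -> step gives (4,0)='.' but target has 'O' -> reject
  (1,3)=. (2,0)=O (3,1)=O (4,0)=O -> step gives (3,0)='.' but target has 'O' -> reject
  (1,3)=O (2,0)=. (3,1)=. (4,0)=. -> step gives (3,0)='.' but target has 'O' -> reject
  (1,3)=O (2,0)=. (3,1)=. (4,0)=O -> step gives (3,0)='.' but target has 'O' -> reject
  (1,3)=O (2,0)=. (3,1)=O (4,0)=. -> step gives (2,2)='O' but target has '.' -> reject
  (1,3)=O (2,0)=. (3,1)=O (4,0)=O -> step gives (2,2)='O' but target has '.' -> reject
  (1,3)=O (2,0)=O (3,1)=. (4,0)=. -> step gives (3,0)='.' but target has 'O' -> reject
  (1,3)=O (2,0)=O (3,1)=. (4,0)=O -> step gives (3,1)='.' but target has 'O' -> reject
  (1,3)=O (2,0)=O (3,1)=O (4,0)=. -> step gives (2,2)='O' but target has '.' -> reject
  (1,3)=O (2,0)=O (3,1)=O (4,0)=O -> step gives (2,2)='O' but target has '.' -> reject
Unique solution: (1,3)=dead, (2,0)=dead, (3,1)=live, (4,0)=live.
Check: live-neighbor counts of every cell in the completed generation 0:
0101
0111
1121
3341
2332
Applying B3/S23 to generation 0 with these counts gives:
....
....
....
OO..
OOO.
which matches the target exactly.

Answer: ..O.
....
....
.O.O
OOO.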